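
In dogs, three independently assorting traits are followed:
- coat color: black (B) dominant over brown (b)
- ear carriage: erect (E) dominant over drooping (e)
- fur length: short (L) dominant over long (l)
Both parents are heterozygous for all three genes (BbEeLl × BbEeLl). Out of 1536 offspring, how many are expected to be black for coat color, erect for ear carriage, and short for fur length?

Trihybrid cross: BbEeLl × BbEeLl
Each trait segregates independently with a 3:1 phenotypic ratio, so each gene contributes 3/4 (dominant) or 1/4 (recessive).
Target: black (coat color), erect (ear carriage), short (fur length)
Probability = product of independent per-trait probabilities
= 3/4 × 3/4 × 3/4 = 27/64
Expected count = 27/64 × 1536 = 648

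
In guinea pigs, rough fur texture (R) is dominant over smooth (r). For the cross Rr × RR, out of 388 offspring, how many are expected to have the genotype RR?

Punnett square for Rr × RR:
Offspring genotypes: 2 RR, 2 Rr
Total offspring: 4
Count with target: 2
Probability: 2/4 = 1/2
Expected count = 1/2 × 388 = 194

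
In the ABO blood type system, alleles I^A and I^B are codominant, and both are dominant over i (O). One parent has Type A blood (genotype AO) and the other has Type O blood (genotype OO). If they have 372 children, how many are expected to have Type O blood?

Cross: AO × OO
Possible offspring genotypes: 2 AO, 2 OO
Blood type counts: 2 Type A, 2 Type O
Probability of Type O: 2/4 = 1/2
Expected count = 1/2 × 372 = 186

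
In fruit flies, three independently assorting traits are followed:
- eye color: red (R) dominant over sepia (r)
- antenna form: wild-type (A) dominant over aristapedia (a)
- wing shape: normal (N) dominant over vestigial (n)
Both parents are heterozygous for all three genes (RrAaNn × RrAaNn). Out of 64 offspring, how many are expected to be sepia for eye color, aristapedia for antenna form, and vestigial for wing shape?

Trihybrid cross: RrAaNn × RrAaNn
Each trait segregates independently with a 3:1 phenotypic ratio, so each gene contributes 3/4 (dominant) or 1/4 (recessive).
Target: sepia (eye color), aristapedia (antenna form), vestigial (wing shape)
Probability = product of independent per-trait probabilities
= 1/4 × 1/4 × 1/4 = 1/64
Expected count = 1/64 × 64 = 1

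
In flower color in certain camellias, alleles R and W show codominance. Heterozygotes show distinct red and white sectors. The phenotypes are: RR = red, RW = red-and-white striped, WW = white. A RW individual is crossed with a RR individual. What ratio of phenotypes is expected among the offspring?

Punnett square for RW × RR:
Offspring genotypes: 2 RR, 2 RW
Phenotype counts: 2 red, 2 red-and-white striped
Ratio: 1 red : 1 red-and-white striped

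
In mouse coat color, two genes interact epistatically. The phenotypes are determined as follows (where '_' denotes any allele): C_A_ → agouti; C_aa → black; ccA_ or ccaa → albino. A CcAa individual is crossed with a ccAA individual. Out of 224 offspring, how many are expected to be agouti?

Cross: CcAa × ccAA — consider each gene separately:
C gene: Cc × cc → 2 Cc, 2 cc → 2 C_ : 2 cc (out of 4)
A gene: Aa × AA → 2 AA, 2 Aa → 4 A_ (out of 4)
Genotype classes (out of 4 × 4 = 16): C_A_ = 2×4 = 8; ccA_ = 2×4 = 8
Apply the phenotype rules: C_A_ (8) → agouti; ccA_ (8) → albino
Phenotype counts (out of 16): 8 agouti, 8 albino
agouti: 8 out of 16 → fraction 1/2
Expected count = 1/2 × 224 = 112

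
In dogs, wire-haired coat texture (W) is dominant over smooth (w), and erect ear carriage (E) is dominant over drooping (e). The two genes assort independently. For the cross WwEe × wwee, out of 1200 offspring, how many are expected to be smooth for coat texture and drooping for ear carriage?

Dihybrid cross WwEe × wwee — consider each gene separately:
coat texture: Ww × ww → 2 Ww, 2 ww → 2 W_ : 2 ww (out of 4)
ear carriage: Ee × ee → 2 Ee, 2 ee → 2 E_ : 2 ee (out of 4)
Looking for: smooth (ww) and drooping (ee)
P(smooth) = 2/4, P(drooping) = 2/4
P(both) = 2/4 × 2/4 = 4/16 = 1/4
Expected count = 1/4 × 1200 = 300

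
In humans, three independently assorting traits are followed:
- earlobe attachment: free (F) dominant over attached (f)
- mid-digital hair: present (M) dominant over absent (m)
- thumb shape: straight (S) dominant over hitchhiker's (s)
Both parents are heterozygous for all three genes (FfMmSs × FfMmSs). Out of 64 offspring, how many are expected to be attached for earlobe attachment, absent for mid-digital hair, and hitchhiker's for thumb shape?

Trihybrid cross: FfMmSs × FfMmSs
Each trait segregates independently with a 3:1 phenotypic ratio, so each gene contributes 3/4 (dominant) or 1/4 (recessive).
Target: attached (earlobe attachment), absent (mid-digital hair), hitchhiker's (thumb shape)
Probability = product of independent per-trait probabilities
= 1/4 × 1/4 × 1/4 = 1/64
Expected count = 1/64 × 64 = 1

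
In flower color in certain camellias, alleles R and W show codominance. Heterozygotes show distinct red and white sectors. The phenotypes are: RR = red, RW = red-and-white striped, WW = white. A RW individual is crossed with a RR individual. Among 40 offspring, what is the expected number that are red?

Punnett square for RW × RR:
Offspring genotypes: 2 RR, 2 RW
Phenotype counts: 2 red, 2 red-and-white striped
red: 2 out of 4 → fraction 1/2
Expected count = 1/2 × 40 = 20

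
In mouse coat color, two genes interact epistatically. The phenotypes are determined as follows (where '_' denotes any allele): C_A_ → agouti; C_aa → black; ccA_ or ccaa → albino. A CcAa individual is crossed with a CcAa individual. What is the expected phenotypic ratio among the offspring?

Cross: CcAa × CcAa — consider each gene separately:
C gene: Cc × Cc → 1 CC, 2 Cc, 1 cc → 3 C_ : 1 cc (out of 4)
A gene: Aa × Aa → 1 AA, 2 Aa, 1 aa → 3 A_ : 1 aa (out of 4)
Genotype classes (out of 4 × 4 = 16): C_A_ = 3×3 = 9; C_aa = 3×1 = 3; ccA_ = 1×3 = 3; ccaa = 1×1 = 1
Apply the phenotype rules: C_A_ (9) → agouti; C_aa (3) → black; ccA_ (3) + ccaa (1) → albino
Phenotype counts (out of 16): 9 agouti, 3 black, 4 albino
Ratio: 9 agouti : 3 black : 4 albino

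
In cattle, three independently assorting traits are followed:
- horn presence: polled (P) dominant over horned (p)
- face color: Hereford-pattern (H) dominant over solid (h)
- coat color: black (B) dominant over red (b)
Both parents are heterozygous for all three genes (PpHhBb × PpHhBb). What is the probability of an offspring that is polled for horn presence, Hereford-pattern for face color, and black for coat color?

Trihybrid cross: PpHhBb × PpHhBb
Each trait segregates independently with a 3:1 phenotypic ratio, so each gene contributes 3/4 (dominant) or 1/4 (recessive).
Target: polled (horn presence), Hereford-pattern (face color), black (coat color)
Probability = product of independent per-trait probabilities
= 3/4 × 3/4 × 3/4 = 27/64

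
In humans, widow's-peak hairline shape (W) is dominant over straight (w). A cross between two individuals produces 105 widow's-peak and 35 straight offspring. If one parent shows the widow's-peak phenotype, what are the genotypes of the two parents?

Observed offspring: 105 widow's-peak, 35 straight
The observed ratio simplifies to 3:1. Straight (ww) offspring appear, so each parent must contribute one w allele. The parent stated to show widow's-peak carries W, so it is Ww. The other parent is then either Ww or ww: Ww × ww would give a 1:1 split, whereas Ww × Ww gives 3:1 — matching the data. So both parents are heterozygous (Ww × Ww).
Parent genotypes: Ww × Ww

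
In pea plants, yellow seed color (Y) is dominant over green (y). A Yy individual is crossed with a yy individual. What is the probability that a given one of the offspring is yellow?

Punnett square for Yy × yy:
Offspring genotypes: 2 Yy, 2 yy
yellow: 2, green: 2
yellow: 2 out of 4
Probability: 2/4 = 1/2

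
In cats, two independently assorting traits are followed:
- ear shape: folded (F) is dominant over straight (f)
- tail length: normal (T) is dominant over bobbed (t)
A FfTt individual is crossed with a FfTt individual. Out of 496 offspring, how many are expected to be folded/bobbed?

Dihybrid cross FfTt × FfTt — consider each gene separately:
ear shape: Ff × Ff → 1 FF, 2 Ff, 1 ff → 3 F_ : 1 ff (out of 4)
tail length: Tt × Tt → 1 TT, 2 Tt, 1 tt → 3 T_ : 1 tt (out of 4)
Combine (counts out of 4 × 4 = 16): folded/normal (F_T_) = 3×3 = 9; folded/bobbed (F_tt) = 3×1 = 3; straight/normal (ffT_) = 1×3 = 3; straight/bobbed (fftt) = 1×1 = 1
Phenotype counts (out of 16): 9 folded/normal, 3 folded/bobbed, 3 straight/normal, 1 straight/bobbed
folded/bobbed: 3 out of 16 → fraction 3/16
Expected count = 3/16 × 496 = 93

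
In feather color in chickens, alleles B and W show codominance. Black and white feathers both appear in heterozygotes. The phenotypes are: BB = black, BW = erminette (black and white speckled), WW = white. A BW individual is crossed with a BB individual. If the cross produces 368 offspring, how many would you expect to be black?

Punnett square for BW × BB:
Offspring genotypes: 2 BB, 2 BW
Phenotype counts: 2 black, 2 erminette (black and white speckled)
black: 2 out of 4 → fraction 1/2
Expected count = 1/2 × 368 = 184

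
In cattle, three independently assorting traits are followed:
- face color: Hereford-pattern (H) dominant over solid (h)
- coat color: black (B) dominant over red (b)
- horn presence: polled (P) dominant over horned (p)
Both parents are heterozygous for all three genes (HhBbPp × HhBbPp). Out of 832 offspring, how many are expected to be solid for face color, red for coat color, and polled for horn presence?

Trihybrid cross: HhBbPp × HhBbPp
Each trait segregates independently with a 3:1 phenotypic ratio, so each gene contributes 3/4 (dominant) or 1/4 (recessive).
Target: solid (face color), red (coat color), polled (horn presence)
Probability = product of independent per-trait probabilities
= 1/4 × 1/4 × 3/4 = 3/64
Expected count = 3/64 × 832 = 39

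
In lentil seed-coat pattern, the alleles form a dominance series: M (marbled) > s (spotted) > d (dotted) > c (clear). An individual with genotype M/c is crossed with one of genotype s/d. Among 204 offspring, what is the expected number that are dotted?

Cross: M/c × s/d
Allele dominance: M > s > d > c
Offspring genotypes: 1 M/s, 1 M/d, 1 s/c, 1 d/c
Phenotype counts: 2 marbled, 1 spotted, 1 dotted
dotted: 1 out of 4 → fraction 1/4
Expected count = 1/4 × 204 = 51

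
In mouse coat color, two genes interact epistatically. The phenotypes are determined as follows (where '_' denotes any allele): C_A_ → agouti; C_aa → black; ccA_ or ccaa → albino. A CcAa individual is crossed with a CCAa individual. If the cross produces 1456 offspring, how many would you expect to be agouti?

Cross: CcAa × CCAa — consider each gene separately:
C gene: Cc × CC → 2 CC, 2 Cc → 4 C_ (out of 4)
A gene: Aa × Aa → 1 AA, 2 Aa, 1 aa → 3 A_ : 1 aa (out of 4)
Genotype classes (out of 4 × 4 = 16): C_A_ = 4×3 = 12; C_aa = 4×1 = 4
Apply the phenotype rules: C_A_ (12) → agouti; C_aa (4) → black
Phenotype counts (out of 16): 12 agouti, 4 black
agouti: 12 out of 16 → fraction 3/4
Expected count = 3/4 × 1456 = 1092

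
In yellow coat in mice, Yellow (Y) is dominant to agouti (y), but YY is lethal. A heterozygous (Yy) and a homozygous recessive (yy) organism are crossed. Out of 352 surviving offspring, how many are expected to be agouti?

Cross: Yy × yy
Punnett square offspring (before lethality): 2 Yy, 2 yy
No YY offspring are produced in this cross.
agouti: 2 out of 4 → fraction 1/2
Expected count = 1/2 × 352 = 176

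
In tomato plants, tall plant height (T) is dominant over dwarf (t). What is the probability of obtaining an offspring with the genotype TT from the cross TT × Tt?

Punnett square for TT × Tt:
Offspring genotypes: 2 TT, 2 Tt
Total offspring: 4
Count with target: 2
Probability: 2/4 = 1/2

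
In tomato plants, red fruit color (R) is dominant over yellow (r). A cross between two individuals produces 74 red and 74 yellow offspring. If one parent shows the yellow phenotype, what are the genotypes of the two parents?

Observed offspring: 74 red, 74 yellow
The observed ratio simplifies to 1:1. One parent shows yellow, so its genotype must be rr. A 1:1 offspring split requires the other parent to be heterozygous (Rr).
Parent genotypes: rr × Rr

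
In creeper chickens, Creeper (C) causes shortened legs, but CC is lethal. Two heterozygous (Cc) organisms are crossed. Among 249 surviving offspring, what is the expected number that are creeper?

Cross: Cc × Cc
Punnett square offspring (before lethality): 1 CC, 2 Cc, 1 cc
The CC genotype is lethal (embryos die); surviving offspring: 2 Cc, 1 cc
creeper: 2 out of 3 → fraction 2/3
Expected count = 2/3 × 249 = 166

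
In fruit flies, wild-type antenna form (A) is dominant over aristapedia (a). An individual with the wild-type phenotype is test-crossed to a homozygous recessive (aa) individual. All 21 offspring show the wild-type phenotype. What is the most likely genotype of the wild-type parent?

Test cross: ? × aa
All offspring are wild-type.
If the unknown parent were heterozygous (Aa), about half of 21 offspring would be aristapedia; none are. The unknown parent is most likely homozygous dominant (AA).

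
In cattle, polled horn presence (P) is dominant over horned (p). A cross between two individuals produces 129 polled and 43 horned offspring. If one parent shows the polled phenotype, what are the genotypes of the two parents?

Observed offspring: 129 polled, 43 horned
The observed ratio simplifies to 3:1. Horned (pp) offspring appear, so each parent must contribute one p allele. The parent stated to show polled carries P, so it is Pp. The other parent is then either Pp or pp: Pp × pp would give a 1:1 split, whereas Pp × Pp gives 3:1 — matching the data. So both parents are heterozygous (Pp × Pp).
Parent genotypes: Pp × Pp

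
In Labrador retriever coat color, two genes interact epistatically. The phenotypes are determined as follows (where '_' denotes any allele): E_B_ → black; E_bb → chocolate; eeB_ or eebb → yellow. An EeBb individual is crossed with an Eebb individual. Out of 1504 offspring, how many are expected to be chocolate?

Cross: EeBb × Eebb — consider each gene separately:
E gene: Ee × Ee → 1 EE, 2 Ee, 1 ee → 3 E_ : 1 ee (out of 4)
B gene: Bb × bb → 2 Bb, 2 bb → 2 B_ : 2 bb (out of 4)
Genotype classes (out of 4 × 4 = 16): E_B_ = 3×2 = 6; E_bb = 3×2 = 6; eeB_ = 1×2 = 2; eebb = 1×2 = 2
Apply the phenotype rules: E_B_ (6) → black; E_bb (6) → chocolate; eeB_ (2) + eebb (2) → yellow
Phenotype counts (out of 16): 6 black, 6 chocolate, 4 yellow
chocolate: 6 out of 16 → fraction 3/8
Expected count = 3/8 × 1504 = 564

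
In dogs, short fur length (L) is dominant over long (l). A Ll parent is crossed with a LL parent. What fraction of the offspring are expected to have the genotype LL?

Punnett square for Ll × LL:
Offspring genotypes: 2 LL, 2 Ll
Total offspring: 4
Count with target: 2
Probability: 2/4 = 1/2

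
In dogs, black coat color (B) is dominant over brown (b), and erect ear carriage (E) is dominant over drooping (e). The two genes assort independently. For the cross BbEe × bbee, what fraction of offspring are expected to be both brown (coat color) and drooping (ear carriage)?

Dihybrid cross BbEe × bbee — consider each gene separately:
coat color: Bb × bb → 2 Bb, 2 bb → 2 B_ : 2 bb (out of 4)
ear carriage: Ee × ee → 2 Ee, 2 ee → 2 E_ : 2 ee (out of 4)
Looking for: brown (bb) and drooping (ee)
P(brown) = 2/4, P(drooping) = 2/4
P(both) = 2/4 × 2/4 = 4/16 = 1/4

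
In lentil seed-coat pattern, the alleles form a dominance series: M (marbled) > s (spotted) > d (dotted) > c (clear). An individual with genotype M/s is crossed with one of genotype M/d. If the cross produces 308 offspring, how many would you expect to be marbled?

Cross: M/s × M/d
Allele dominance: M > s > d > c
Offspring genotypes: 1 M/M, 1 M/d, 1 M/s, 1 s/d
Phenotype counts: 3 marbled, 1 spotted
marbled: 3 out of 4 → fraction 3/4
Expected count = 3/4 × 308 = 231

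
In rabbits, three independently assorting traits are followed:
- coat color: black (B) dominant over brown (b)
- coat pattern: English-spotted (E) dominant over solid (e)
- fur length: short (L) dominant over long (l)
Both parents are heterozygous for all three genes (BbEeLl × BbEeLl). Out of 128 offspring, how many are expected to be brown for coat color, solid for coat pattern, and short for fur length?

Trihybrid cross: BbEeLl × BbEeLl
Each trait segregates independently with a 3:1 phenotypic ratio, so each gene contributes 3/4 (dominant) or 1/4 (recessive).
Target: brown (coat color), solid (coat pattern), short (fur length)
Probability = product of independent per-trait probabilities
= 1/4 × 1/4 × 3/4 = 3/64
Expected count = 3/64 × 128 = 6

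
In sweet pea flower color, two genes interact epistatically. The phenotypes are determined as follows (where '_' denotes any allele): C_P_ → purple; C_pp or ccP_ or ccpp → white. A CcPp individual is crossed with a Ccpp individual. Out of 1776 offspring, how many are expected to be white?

Cross: CcPp × Ccpp — consider each gene separately:
C gene: Cc × Cc → 1 CC, 2 Cc, 1 cc → 3 C_ : 1 cc (out of 4)
P gene: Pp × pp → 2 Pp, 2 pp → 2 P_ : 2 pp (out of 4)
Genotype classes (out of 4 × 4 = 16): C_P_ = 3×2 = 6; C_pp = 3×2 = 6; ccP_ = 1×2 = 2; ccpp = 1×2 = 2
Apply the phenotype rules: C_P_ (6) → purple; C_pp (6) + ccP_ (2) + ccpp (2) → white
Phenotype counts (out of 16): 6 purple, 10 white
white: 10 out of 16 → fraction 5/8
Expected count = 5/8 × 1776 = 1110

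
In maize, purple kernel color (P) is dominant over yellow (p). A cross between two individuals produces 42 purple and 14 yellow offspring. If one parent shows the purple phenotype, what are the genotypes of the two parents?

Observed offspring: 42 purple, 14 yellow
The observed ratio simplifies to 3:1. Yellow (pp) offspring appear, so each parent must contribute one p allele. The parent stated to show purple carries P, so it is Pp. The other parent is then either Pp or pp: Pp × pp would give a 1:1 split, whereas Pp × Pp gives 3:1 — matching the data. So both parents are heterozygous (Pp × Pp).
Parent genotypes: Pp × Pp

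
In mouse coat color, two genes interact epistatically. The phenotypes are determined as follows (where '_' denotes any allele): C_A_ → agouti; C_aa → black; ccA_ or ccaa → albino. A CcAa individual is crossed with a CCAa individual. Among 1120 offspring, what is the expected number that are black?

Cross: CcAa × CCAa — consider each gene separately:
C gene: Cc × CC → 2 CC, 2 Cc → 4 C_ (out of 4)
A gene: Aa × Aa → 1 AA, 2 Aa, 1 aa → 3 A_ : 1 aa (out of 4)
Genotype classes (out of 4 × 4 = 16): C_A_ = 4×3 = 12; C_aa = 4×1 = 4
Apply the phenotype rules: C_A_ (12) → agouti; C_aa (4) → black
Phenotype counts (out of 16): 12 agouti, 4 black
black: 4 out of 16 → fraction 1/4
Expected count = 1/4 × 1120 = 280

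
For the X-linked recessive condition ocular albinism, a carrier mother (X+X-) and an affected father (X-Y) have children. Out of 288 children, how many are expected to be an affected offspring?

Cross: X+X- × X-Y
Offspring: 1 X+X-, 1 X+Y, 1 X-X-, 1 X-Y
Probability of an affected offspring: 2/4 = 1/2
Expected count = 1/2 × 288 = 144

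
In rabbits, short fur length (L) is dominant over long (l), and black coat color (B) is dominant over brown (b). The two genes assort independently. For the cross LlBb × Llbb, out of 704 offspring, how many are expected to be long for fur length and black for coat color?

Dihybrid cross LlBb × Llbb — consider each gene separately:
fur length: Ll × Ll → 1 LL, 2 Ll, 1 ll → 3 L_ : 1 ll (out of 4)
coat color: Bb × bb → 2 Bb, 2 bb → 2 B_ : 2 bb (out of 4)
Looking for: long (ll) and black (B_)
P(long) = 1/4, P(black) = 2/4
P(both) = 1/4 × 2/4 = 2/16 = 1/8
Expected count = 1/8 × 704 = 88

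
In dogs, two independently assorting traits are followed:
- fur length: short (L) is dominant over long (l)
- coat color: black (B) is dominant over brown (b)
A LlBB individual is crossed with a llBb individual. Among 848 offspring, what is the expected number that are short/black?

Dihybrid cross LlBB × llBb — consider each gene separately:
fur length: Ll × ll → 2 Ll, 2 ll → 2 L_ : 2 ll (out of 4)
coat color: BB × Bb → 2 BB, 2 Bb → 4 B_ (out of 4)
Combine (counts out of 4 × 4 = 16): short/black (L_B_) = 2×4 = 8; long/black (llB_) = 2×4 = 8
Phenotype counts (out of 16): 8 short/black, 8 long/black
short/black: 8 out of 16 → fraction 1/2
Expected count = 1/2 × 848 = 424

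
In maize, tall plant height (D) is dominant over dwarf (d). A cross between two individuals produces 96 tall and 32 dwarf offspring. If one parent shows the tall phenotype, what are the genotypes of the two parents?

Observed offspring: 96 tall, 32 dwarf
The observed ratio simplifies to 3:1. Dwarf (dd) offspring appear, so each parent must contribute one d allele. The parent stated to show tall carries D, so it is Dd. The other parent is then either Dd or dd: Dd × dd would give a 1:1 split, whereas Dd × Dd gives 3:1 — matching the data. So both parents are heterozygous (Dd × Dd).
Parent genotypes: Dd × Dd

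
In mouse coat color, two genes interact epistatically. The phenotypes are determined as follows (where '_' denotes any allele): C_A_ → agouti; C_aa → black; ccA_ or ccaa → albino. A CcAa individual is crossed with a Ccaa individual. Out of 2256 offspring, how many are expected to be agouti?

Cross: CcAa × Ccaa — consider each gene separately:
C gene: Cc × Cc → 1 CC, 2 Cc, 1 cc → 3 C_ : 1 cc (out of 4)
A gene: Aa × aa → 2 Aa, 2 aa → 2 A_ : 2 aa (out of 4)
Genotype classes (out of 4 × 4 = 16): C_A_ = 3×2 = 6; C_aa = 3×2 = 6; ccA_ = 1×2 = 2; ccaa = 1×2 = 2
Apply the phenotype rules: C_A_ (6) → agouti; C_aa (6) → black; ccA_ (2) + ccaa (2) → albino
Phenotype counts (out of 16): 6 agouti, 6 black, 4 albino
agouti: 6 out of 16 → fraction 3/8
Expected count = 3/8 × 2256 = 846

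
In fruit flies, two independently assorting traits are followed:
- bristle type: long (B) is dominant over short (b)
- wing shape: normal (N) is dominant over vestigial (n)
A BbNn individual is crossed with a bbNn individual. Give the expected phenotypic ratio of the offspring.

Dihybrid cross BbNn × bbNn — consider each gene separately:
bristle type: Bb × bb → 2 Bb, 2 bb → 2 B_ : 2 bb (out of 4)
wing shape: Nn × Nn → 1 NN, 2 Nn, 1 nn → 3 N_ : 1 nn (out of 4)
Combine (counts out of 4 × 4 = 16): long/normal (B_N_) = 2×3 = 6; long/vestigial (B_nn) = 2×1 = 2; short/normal (bbN_) = 2×3 = 6; short/vestigial (bbnn) = 2×1 = 2
Phenotype counts (out of 16): 6 long/normal, 2 long/vestigial, 6 short/normal, 2 short/vestigial
Ratio: 3 long/normal : 1 long/vestigial : 3 short/normal : 1 short/vestigial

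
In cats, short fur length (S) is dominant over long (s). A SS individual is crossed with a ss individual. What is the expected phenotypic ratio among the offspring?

Punnett square for SS × ss:
Offspring genotypes: 4 Ss
short: 4, long: 0
Ratio: all short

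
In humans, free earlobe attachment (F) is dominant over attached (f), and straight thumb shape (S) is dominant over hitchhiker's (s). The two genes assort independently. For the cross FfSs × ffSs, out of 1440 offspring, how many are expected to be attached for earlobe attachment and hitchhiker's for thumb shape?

Dihybrid cross FfSs × ffSs — consider each gene separately:
earlobe attachment: Ff × ff → 2 Ff, 2 ff → 2 F_ : 2 ff (out of 4)
thumb shape: Ss × Ss → 1 SS, 2 Ss, 1 ss → 3 S_ : 1 ss (out of 4)
Looking for: attached (ff) and hitchhiker's (ss)
P(attached) = 2/4, P(hitchhiker's) = 1/4
P(both) = 2/4 × 1/4 = 2/16 = 1/8
Expected count = 1/8 × 1440 = 180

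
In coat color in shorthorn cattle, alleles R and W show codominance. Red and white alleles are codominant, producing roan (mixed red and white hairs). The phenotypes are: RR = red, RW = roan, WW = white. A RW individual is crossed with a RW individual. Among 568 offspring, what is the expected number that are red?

Punnett square for RW × RW:
Offspring genotypes: 1 RR, 2 RW, 1 WW
Phenotype counts: 1 red, 2 roan, 1 white
red: 1 out of 4 → fraction 1/4
Expected count = 1/4 × 568 = 142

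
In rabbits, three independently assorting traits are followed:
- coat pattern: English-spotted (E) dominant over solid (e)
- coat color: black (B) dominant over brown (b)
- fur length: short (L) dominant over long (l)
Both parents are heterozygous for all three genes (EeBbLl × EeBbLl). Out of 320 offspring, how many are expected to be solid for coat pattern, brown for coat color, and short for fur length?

Trihybrid cross: EeBbLl × EeBbLl
Each trait segregates independently with a 3:1 phenotypic ratio, so each gene contributes 3/4 (dominant) or 1/4 (recessive).
Target: solid (coat pattern), brown (coat color), short (fur length)
Probability = product of independent per-trait probabilities
= 1/4 × 1/4 × 3/4 = 3/64
Expected count = 3/64 × 320 = 15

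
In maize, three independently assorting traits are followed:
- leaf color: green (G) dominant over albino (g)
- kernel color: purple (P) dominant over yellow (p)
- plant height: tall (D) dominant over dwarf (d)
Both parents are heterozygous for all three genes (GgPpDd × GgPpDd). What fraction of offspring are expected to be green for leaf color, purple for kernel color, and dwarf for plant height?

Trihybrid cross: GgPpDd × GgPpDd
Each trait segregates independently with a 3:1 phenotypic ratio, so each gene contributes 3/4 (dominant) or 1/4 (recessive).
Target: green (leaf color), purple (kernel color), dwarf (plant height)
Probability = product of independent per-trait probabilities
= 3/4 × 3/4 × 1/4 = 9/64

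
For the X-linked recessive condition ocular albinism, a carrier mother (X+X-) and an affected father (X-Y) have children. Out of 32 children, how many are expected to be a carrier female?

Cross: X+X- × X-Y
Offspring: 1 X+X-, 1 X+Y, 1 X-X-, 1 X-Y
Probability of a carrier female: 1/4
Expected count = 1/4 × 32 = 8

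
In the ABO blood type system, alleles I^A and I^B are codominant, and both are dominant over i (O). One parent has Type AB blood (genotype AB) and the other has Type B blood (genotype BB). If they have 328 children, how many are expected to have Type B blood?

Cross: AB × BB
Possible offspring genotypes: 2 AB, 2 BB
Blood type counts: 2 Type AB, 2 Type B
Probability of Type B: 2/4 = 1/2
Expected count = 1/2 × 328 = 164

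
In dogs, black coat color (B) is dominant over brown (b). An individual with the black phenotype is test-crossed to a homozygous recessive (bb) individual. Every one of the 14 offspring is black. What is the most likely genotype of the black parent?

Test cross: ? × bb
All offspring are black.
If the unknown parent were heterozygous (Bb), about half of 14 offspring would be brown; none are. The unknown parent is most likely homozygous dominant (BB).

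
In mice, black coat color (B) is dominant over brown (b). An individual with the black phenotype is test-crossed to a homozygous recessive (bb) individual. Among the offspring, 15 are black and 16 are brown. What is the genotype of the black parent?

Test cross: ? × bb
Offspring: 15 black, 16 brown — approximately 1:1.
A 1:1 ratio in a test cross indicates the unknown parent is heterozygous (Bb).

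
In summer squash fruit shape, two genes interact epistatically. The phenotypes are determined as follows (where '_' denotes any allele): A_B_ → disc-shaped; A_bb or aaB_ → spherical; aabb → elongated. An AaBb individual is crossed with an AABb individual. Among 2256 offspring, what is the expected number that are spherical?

Cross: AaBb × AABb — consider each gene separately:
A gene: Aa × AA → 2 AA, 2 Aa → 4 A_ (out of 4)
B gene: Bb × Bb → 1 BB, 2 Bb, 1 bb → 3 B_ : 1 bb (out of 4)
Genotype classes (out of 4 × 4 = 16): A_B_ = 4×3 = 12; A_bb = 4×1 = 4
Apply the phenotype rules: A_B_ (12) → disc-shaped; A_bb (4) → spherical
Phenotype counts (out of 16): 12 disc-shaped, 4 spherical
spherical: 4 out of 16 → fraction 1/4
Expected count = 1/4 × 2256 = 564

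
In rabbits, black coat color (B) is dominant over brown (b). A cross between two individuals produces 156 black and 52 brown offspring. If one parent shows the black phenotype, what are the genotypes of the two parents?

Observed offspring: 156 black, 52 brown
The observed ratio simplifies to 3:1. Brown (bb) offspring appear, so each parent must contribute one b allele. The parent stated to show black carries B, so it is Bb. The other parent is then either Bb or bb: Bb × bb would give a 1:1 split, whereas Bb × Bb gives 3:1 — matching the data. So both parents are heterozygous (Bb × Bb).
Parent genotypes: Bb × Bb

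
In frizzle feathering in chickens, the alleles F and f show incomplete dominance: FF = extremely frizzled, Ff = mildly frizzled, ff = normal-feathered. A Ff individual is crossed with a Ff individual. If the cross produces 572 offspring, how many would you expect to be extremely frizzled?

Punnett square for Ff × Ff:
Offspring genotypes: 1 FF, 2 Ff, 1 ff
Phenotype counts: 1 extremely frizzled, 2 mildly frizzled, 1 normal-feathered
extremely frizzled: 1 out of 4 → fraction 1/4
Expected count = 1/4 × 572 = 143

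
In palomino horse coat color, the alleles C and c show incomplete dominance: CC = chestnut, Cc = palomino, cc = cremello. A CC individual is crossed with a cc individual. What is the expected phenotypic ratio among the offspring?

Punnett square for CC × cc:
Offspring genotypes: 4 Cc
Phenotype counts: 4 palomino
Ratio: all palomino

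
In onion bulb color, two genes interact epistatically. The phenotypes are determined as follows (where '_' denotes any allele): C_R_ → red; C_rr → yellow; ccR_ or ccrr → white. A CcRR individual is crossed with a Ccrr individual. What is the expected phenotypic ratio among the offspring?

Cross: CcRR × Ccrr — consider each gene separately:
C gene: Cc × Cc → 1 CC, 2 Cc, 1 cc → 3 C_ : 1 cc (out of 4)
R gene: RR × rr → 4 Rr → 4 R_ (out of 4)
Genotype classes (out of 4 × 4 = 16): C_R_ = 3×4 = 12; ccR_ = 1×4 = 4
Apply the phenotype rules: C_R_ (12) → red; ccR_ (4) → white
Phenotype counts (out of 16): 12 red, 4 white
Ratio: 3 red : 1 white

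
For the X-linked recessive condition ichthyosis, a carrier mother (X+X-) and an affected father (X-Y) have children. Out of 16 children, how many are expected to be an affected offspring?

Cross: X+X- × X-Y
Offspring: 1 X+X-, 1 X+Y, 1 X-X-, 1 X-Y
Probability of an affected offspring: 2/4 = 1/2
Expected count = 1/2 × 16 = 8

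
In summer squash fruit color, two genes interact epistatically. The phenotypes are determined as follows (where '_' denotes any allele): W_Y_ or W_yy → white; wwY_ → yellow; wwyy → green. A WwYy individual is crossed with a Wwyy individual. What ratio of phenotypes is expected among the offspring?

Cross: WwYy × Wwyy — consider each gene separately:
W gene: Ww × Ww → 1 WW, 2 Ww, 1 ww → 3 W_ : 1 ww (out of 4)
Y gene: Yy × yy → 2 Yy, 2 yy → 2 Y_ : 2 yy (out of 4)
Genotype classes (out of 4 × 4 = 16): W_Y_ = 3×2 = 6; W_yy = 3×2 = 6; wwY_ = 1×2 = 2; wwyy = 1×2 = 2
Apply the phenotype rules: W_Y_ (6) + W_yy (6) → white; wwY_ (2) → yellow; wwyy (2) → green
Phenotype counts (out of 16): 12 white, 2 yellow, 2 green
Ratio: 6 white : 1 yellow : 1 green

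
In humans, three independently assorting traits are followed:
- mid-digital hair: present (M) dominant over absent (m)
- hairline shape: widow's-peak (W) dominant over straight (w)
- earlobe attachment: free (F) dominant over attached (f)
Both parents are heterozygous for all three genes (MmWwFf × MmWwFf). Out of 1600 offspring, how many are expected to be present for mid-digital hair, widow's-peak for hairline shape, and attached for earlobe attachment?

Trihybrid cross: MmWwFf × MmWwFf
Each trait segregates independently with a 3:1 phenotypic ratio, so each gene contributes 3/4 (dominant) or 1/4 (recessive).
Target: present (mid-digital hair), widow's-peak (hairline shape), attached (earlobe attachment)
Probability = product of independent per-trait probabilities
= 3/4 × 3/4 × 1/4 = 9/64
Expected count = 9/64 × 1600 = 225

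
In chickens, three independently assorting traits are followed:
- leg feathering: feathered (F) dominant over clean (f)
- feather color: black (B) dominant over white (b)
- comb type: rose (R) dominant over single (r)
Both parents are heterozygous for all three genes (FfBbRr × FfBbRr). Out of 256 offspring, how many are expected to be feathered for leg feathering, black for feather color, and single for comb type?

Trihybrid cross: FfBbRr × FfBbRr
Each trait segregates independently with a 3:1 phenotypic ratio, so each gene contributes 3/4 (dominant) or 1/4 (recessive).
Target: feathered (leg feathering), black (feather color), single (comb type)
Probability = product of independent per-trait probabilities
= 3/4 × 3/4 × 1/4 = 9/64
Expected count = 9/64 × 256 = 36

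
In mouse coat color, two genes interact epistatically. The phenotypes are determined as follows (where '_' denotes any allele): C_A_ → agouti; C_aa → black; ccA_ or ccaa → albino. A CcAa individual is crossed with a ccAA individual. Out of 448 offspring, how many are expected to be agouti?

Cross: CcAa × ccAA — consider each gene separately:
C gene: Cc × cc → 2 Cc, 2 cc → 2 C_ : 2 cc (out of 4)
A gene: Aa × AA → 2 AA, 2 Aa → 4 A_ (out of 4)
Genotype classes (out of 4 × 4 = 16): C_A_ = 2×4 = 8; ccA_ = 2×4 = 8
Apply the phenotype rules: C_A_ (8) → agouti; ccA_ (8) → albino
Phenotype counts (out of 16): 8 agouti, 8 albino
agouti: 8 out of 16 → fraction 1/2
Expected count = 1/2 × 448 = 224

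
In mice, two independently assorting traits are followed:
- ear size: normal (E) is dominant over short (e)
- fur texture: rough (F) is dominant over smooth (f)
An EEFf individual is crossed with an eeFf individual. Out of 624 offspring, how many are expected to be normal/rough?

Dihybrid cross EEFf × eeFf — consider each gene separately:
ear size: EE × ee → 4 Ee → 4 E_ (out of 4)
fur texture: Ff × Ff → 1 FF, 2 Ff, 1 ff → 3 F_ : 1 ff (out of 4)
Combine (counts out of 4 × 4 = 16): normal/rough (E_F_) = 4×3 = 12; normal/smooth (E_ff) = 4×1 = 4
Phenotype counts (out of 16): 12 normal/rough, 4 normal/smooth
normal/rough: 12 out of 16 → fraction 3/4
Expected count = 3/4 × 624 = 468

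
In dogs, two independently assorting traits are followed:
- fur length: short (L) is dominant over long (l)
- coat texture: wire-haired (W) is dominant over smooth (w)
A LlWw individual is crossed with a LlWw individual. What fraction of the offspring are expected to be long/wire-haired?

Dihybrid cross LlWw × LlWw — consider each gene separately:
fur length: Ll × Ll → 1 LL, 2 Ll, 1 ll → 3 L_ : 1 ll (out of 4)
coat texture: Ww × Ww → 1 WW, 2 Ww, 1 ww → 3 W_ : 1 ww (out of 4)
Combine (counts out of 4 × 4 = 16): short/wire-haired (L_W_) = 3×3 = 9; short/smooth (L_ww) = 3×1 = 3; long/wire-haired (llW_) = 1×3 = 3; long/smooth (llww) = 1×1 = 1
Phenotype counts (out of 16): 9 short/wire-haired, 3 short/smooth, 3 long/wire-haired, 1 long/smooth
long/wire-haired: 3 out of 16
Probability: 3/16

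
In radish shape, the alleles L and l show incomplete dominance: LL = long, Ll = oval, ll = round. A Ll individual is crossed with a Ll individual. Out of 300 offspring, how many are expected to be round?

Punnett square for Ll × Ll:
Offspring genotypes: 1 LL, 2 Ll, 1 ll
Phenotype counts: 1 long, 2 oval, 1 round
round: 1 out of 4 → fraction 1/4
Expected count = 1/4 × 300 = 75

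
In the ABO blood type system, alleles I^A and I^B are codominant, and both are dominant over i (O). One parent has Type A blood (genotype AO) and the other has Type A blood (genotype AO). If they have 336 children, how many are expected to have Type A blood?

Cross: AO × AO
Possible offspring genotypes: 1 AA, 2 AO, 1 OO
Blood type counts: 3 Type A, 1 Type O
Probability of Type A: 3/4
Expected count = 3/4 × 336 = 252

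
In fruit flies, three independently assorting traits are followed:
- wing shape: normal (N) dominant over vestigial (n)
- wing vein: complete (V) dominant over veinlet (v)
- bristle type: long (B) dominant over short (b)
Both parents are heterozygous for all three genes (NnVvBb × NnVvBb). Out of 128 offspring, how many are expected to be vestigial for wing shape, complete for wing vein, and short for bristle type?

Trihybrid cross: NnVvBb × NnVvBb
Each trait segregates independently with a 3:1 phenotypic ratio, so each gene contributes 3/4 (dominant) or 1/4 (recessive).
Target: vestigial (wing shape), complete (wing vein), short (bristle type)
Probability = product of independent per-trait probabilities
= 1/4 × 3/4 × 1/4 = 3/64
Expected count = 3/64 × 128 = 6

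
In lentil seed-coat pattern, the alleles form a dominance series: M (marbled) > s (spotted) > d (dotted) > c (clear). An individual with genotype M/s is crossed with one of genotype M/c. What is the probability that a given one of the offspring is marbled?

Cross: M/s × M/c
Allele dominance: M > s > d > c
Offspring genotypes: 1 M/M, 1 M/c, 1 M/s, 1 s/c
Phenotype counts: 3 marbled, 1 spotted
marbled: 3 out of 4
Probability: 3/4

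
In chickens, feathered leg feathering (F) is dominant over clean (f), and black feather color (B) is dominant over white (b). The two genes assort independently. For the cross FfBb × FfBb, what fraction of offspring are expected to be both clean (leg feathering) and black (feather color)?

Dihybrid cross FfBb × FfBb — consider each gene separately:
leg feathering: Ff × Ff → 1 FF, 2 Ff, 1 ff → 3 F_ : 1 ff (out of 4)
feather color: Bb × Bb → 1 BB, 2 Bb, 1 bb → 3 B_ : 1 bb (out of 4)
Looking for: clean (ff) and black (B_)
P(clean) = 1/4, P(black) = 3/4
P(both) = 1/4 × 3/4 = 3/16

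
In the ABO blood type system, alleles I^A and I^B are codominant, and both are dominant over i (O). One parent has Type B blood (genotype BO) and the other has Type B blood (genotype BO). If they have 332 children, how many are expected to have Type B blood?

Cross: BO × BO
Possible offspring genotypes: 1 BB, 2 BO, 1 OO
Blood type counts: 3 Type B, 1 Type O
Probability of Type B: 3/4
Expected count = 3/4 × 332 = 249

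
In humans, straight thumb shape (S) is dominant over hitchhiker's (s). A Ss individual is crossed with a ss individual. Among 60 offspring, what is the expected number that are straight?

Punnett square for Ss × ss:
Offspring genotypes: 2 Ss, 2 ss
straight: 2, hitchhiker's: 2
straight: 2 out of 4 → fraction 1/2
Expected count = 1/2 × 60 = 30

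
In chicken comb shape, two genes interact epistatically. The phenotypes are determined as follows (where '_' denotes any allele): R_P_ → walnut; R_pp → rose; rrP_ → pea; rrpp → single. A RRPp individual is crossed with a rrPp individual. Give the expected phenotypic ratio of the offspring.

Cross: RRPp × rrPp — consider each gene separately:
R gene: RR × rr → 4 Rr → 4 R_ (out of 4)
P gene: Pp × Pp → 1 PP, 2 Pp, 1 pp → 3 P_ : 1 pp (out of 4)
Genotype classes (out of 4 × 4 = 16): R_P_ = 4×3 = 12; R_pp = 4×1 = 4
Apply the phenotype rules: R_P_ (12) → walnut; R_pp (4) → rose
Phenotype counts (out of 16): 12 walnut, 4 rose
Ratio: 3 walnut : 1 rose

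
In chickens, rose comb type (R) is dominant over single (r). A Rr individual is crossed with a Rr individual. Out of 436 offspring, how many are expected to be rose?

Punnett square for Rr × Rr:
Offspring genotypes: 1 RR, 2 Rr, 1 rr
rose: 3, single: 1
rose: 3 out of 4 → fraction 3/4
Expected count = 3/4 × 436 = 327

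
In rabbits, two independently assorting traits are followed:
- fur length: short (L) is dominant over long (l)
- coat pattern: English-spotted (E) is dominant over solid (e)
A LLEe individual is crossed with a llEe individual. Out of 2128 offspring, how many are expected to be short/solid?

Dihybrid cross LLEe × llEe — consider each gene separately:
fur length: LL × ll → 4 Ll → 4 L_ (out of 4)
coat pattern: Ee × Ee → 1 EE, 2 Ee, 1 ee → 3 E_ : 1 ee (out of 4)
Combine (counts out of 4 × 4 = 16): short/English-spotted (L_E_) = 4×3 = 12; short/solid (L_ee) = 4×1 = 4
Phenotype counts (out of 16): 12 short/English-spotted, 4 short/solid
short/solid: 4 out of 16 → fraction 1/4
Expected count = 1/4 × 2128 = 532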